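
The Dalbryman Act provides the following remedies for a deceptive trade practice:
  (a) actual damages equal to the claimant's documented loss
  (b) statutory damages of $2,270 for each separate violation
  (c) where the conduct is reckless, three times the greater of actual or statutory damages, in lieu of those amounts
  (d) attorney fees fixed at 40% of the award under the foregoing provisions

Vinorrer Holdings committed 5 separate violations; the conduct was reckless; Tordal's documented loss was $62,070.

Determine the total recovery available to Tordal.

Statutory damages: 5 × $2,270 = $11,350
Greater of actual damages ($62,070) or statutory damages ($11,350): $62,070
Trebled: 3 × $62,070 = $186,210
Attorney fees: 40% of $186,210 = $74,484
Total recovery: $186,210 + $74,484 = $260,694

$260,694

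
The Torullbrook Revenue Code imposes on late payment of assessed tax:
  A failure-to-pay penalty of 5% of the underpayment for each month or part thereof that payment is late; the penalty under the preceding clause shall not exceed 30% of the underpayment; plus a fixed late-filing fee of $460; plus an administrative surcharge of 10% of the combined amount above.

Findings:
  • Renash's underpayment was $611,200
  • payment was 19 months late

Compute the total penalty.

$202,202

Accrued rate: 5% × 19 = 95%, capped at 30% → 30%
Failure-to-pay penalty: 30% of $611,200 = $183,360
Penalty before surcharge: $183,360 + $460 = $183,820
Administrative surcharge: 10% of $183,820 = $18,382
Total penalty: $183,820 + $18,382 = $202,202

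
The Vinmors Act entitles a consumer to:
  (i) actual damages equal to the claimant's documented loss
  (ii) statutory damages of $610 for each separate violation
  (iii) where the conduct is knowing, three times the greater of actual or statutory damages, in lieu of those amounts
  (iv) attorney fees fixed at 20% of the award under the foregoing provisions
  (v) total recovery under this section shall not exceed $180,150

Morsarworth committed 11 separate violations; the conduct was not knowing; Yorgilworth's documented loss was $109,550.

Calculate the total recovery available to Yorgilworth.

$139,512

Statutory damages: 11 × $610 = $6,710
Conduct not knowing: the in-lieu enhancement does not apply.
Actual plus statutory damages: $109,550 + $6,710 = $116,260
Attorney fees: 20% of $116,260 = $23,252
Total before cap: $116,260 + $23,252 = $139,512
Cap at $180,150: $139,512 is within the cap, no reduction.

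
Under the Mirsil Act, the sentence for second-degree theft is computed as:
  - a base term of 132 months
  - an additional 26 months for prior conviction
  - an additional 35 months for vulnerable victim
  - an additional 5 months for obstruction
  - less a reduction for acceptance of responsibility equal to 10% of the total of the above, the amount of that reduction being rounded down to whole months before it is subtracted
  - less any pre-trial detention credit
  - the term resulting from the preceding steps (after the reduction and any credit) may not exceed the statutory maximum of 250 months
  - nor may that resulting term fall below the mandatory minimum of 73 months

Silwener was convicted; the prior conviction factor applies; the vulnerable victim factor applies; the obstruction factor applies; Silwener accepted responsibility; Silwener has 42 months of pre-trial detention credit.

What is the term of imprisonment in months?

Prior conviction enhancement: +26 months
Vulnerable victim enhancement: +35 months
Obstruction enhancement: +5 months
Adjusted term: 132 months + 26 months + 35 months + 5 months = 198 months
Acceptance of responsibility reduction: 10% of 198 months = 19 months (rounded down)
After reduction: 198 − 19 = 179 months
Less pre-trial detention credit: 179 months − 42 months = 137 months
Cap at 250 months: 137 months is within the cap, no reduction.
Minimum 73 months: 137 months meets the minimum, no increase.

137 months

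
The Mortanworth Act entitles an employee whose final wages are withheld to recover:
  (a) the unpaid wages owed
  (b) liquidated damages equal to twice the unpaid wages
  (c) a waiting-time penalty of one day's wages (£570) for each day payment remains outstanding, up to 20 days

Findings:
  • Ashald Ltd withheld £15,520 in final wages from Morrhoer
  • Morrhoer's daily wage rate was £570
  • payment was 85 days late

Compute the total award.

Doubled: 2 × £15,520 = £31,040
Penalty days: min(85, 20) = 20
Waiting-time penalty: 20 × £570 = £11,400
Total award: £15,520 + £31,040 + £11,400 = £57,960

£57,960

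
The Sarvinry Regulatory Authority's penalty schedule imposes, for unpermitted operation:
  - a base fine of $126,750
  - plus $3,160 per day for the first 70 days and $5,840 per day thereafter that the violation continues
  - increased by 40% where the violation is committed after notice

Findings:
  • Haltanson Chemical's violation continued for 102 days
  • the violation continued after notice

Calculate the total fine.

$748,762

First 70 days: 70 × $3,160 = $221,200
Remaining days: (102 − 70) × $5,840 = $186,880
Per-day component: $221,200 + $186,880 = $408,080
Base plus per-day: $126,750 + $408,080 = $534,830
Enhancement: 40% of $534,830 = $213,932
Enhanced fine: $534,830 + $213,932 = $748,762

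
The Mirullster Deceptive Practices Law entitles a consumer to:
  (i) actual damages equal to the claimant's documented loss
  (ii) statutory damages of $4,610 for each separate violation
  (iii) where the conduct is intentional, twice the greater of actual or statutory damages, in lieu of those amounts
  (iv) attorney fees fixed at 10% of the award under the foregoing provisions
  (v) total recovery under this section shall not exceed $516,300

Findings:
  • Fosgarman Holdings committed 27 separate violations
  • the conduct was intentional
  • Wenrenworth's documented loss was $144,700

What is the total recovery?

Statutory damages: 27 × $4,610 = $124,470
Greater of actual damages ($144,700) or statutory damages ($124,470): $144,700
Doubled: 2 × $144,700 = $289,400
Attorney fees: 10% of $289,400 = $28,940
Total before cap: $289,400 + $28,940 = $318,340
Cap at $516,300: $318,340 is within the cap, no reduction.

$318,340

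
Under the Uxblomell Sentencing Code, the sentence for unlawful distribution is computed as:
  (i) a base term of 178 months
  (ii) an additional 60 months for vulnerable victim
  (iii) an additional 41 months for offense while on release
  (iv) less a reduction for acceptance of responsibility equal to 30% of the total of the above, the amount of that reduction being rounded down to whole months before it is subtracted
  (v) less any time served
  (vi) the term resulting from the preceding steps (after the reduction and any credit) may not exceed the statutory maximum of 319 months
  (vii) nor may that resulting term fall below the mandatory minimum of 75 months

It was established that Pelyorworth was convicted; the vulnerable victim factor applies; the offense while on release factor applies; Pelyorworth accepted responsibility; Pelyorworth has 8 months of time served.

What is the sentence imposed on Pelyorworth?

188 months

Vulnerable victim enhancement: +60 months
Offense while on release enhancement: +41 months
Adjusted term: 178 months + 60 months + 41 months = 279 months
Acceptance of responsibility reduction: 30% of 279 months = 83 months (rounded down)
After reduction: 279 − 83 = 196 months
Less time served: 196 months − 8 months = 188 months
Cap at 319 months: 188 months is within the cap, no reduction.
Minimum 75 months: 188 months meets the minimum, no increase.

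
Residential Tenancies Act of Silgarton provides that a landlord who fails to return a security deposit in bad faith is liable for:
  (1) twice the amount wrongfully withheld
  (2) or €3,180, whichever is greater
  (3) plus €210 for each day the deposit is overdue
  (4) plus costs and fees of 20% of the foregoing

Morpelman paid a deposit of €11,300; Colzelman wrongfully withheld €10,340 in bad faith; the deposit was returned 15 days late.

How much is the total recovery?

€28,596

Doubled: 2 × €10,340 = €20,680
Minimum €3,180: €20,680 meets the minimum, no increase.
Late-return penalty: 15 × €210 = €3,150
Damages plus late penalty: €20,680 + €3,150 = €23,830
Costs and fees: 20% of €23,830 = €4,766
Total recovery: €23,830 + €4,766 = €28,596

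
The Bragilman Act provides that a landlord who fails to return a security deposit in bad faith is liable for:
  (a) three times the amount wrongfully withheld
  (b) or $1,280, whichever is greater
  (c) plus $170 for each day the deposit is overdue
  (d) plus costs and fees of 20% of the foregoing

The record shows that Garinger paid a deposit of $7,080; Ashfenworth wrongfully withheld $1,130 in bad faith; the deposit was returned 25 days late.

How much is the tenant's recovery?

$9,168

Trebled: 3 × $1,130 = $3,390
Minimum $1,280: $3,390 meets the minimum, no increase.
Late-return penalty: 25 × $170 = $4,250
Damages plus late penalty: $3,390 + $4,250 = $7,640
Costs and fees: 20% of $7,640 = $1,528
Total recovery: $7,640 + $1,528 = $9,168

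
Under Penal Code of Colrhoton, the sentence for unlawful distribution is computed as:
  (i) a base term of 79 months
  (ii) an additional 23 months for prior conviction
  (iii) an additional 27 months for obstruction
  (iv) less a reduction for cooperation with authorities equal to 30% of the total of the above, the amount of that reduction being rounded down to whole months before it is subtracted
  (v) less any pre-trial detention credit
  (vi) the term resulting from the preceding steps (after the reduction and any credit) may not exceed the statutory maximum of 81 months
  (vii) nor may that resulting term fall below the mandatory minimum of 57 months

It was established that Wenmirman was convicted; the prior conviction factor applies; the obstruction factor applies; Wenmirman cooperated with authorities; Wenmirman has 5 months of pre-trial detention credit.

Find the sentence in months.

Prior conviction enhancement: +23 months
Obstruction enhancement: +27 months
Adjusted term: 79 months + 23 months + 27 months = 129 months
Cooperation with authorities reduction: 30% of 129 months = 38 months (rounded down)
After reduction: 129 − 38 = 91 months
Less pre-trial detention credit: 91 months − 5 months = 86 months
Cap at 81 months: 86 months exceeds the cap → 81 months
Minimum 57 months: 81 months meets the minimum, no increase.

81 months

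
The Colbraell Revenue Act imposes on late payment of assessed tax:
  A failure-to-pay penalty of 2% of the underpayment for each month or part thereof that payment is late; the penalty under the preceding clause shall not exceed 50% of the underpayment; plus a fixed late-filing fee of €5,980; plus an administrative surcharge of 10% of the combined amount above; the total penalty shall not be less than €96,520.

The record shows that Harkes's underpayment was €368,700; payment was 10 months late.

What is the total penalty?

Accrued rate: 2% × 10 = 20%, capped at 50% → 20%
Failure-to-pay penalty: 20% of €368,700 = €73,740
Penalty before surcharge: €73,740 + €5,980 = €79,720
Administrative surcharge: 10% of €79,720 = €7,972
Total penalty: €79,720 + €7,972 = €87,692
Minimum €96,520: €87,692 is below the minimum → €96,520

€96,520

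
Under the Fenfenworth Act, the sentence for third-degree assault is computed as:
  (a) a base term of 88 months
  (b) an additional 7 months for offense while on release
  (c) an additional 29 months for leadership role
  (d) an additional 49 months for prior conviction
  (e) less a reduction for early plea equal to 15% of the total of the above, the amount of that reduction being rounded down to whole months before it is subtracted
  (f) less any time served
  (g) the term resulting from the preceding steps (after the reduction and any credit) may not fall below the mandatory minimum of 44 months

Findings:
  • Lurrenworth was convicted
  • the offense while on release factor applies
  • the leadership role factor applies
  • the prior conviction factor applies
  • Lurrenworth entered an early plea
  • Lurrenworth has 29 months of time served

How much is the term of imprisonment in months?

119 months

Offense while on release enhancement: +7 months
Leadership role enhancement: +29 months
Prior conviction enhancement: +49 months
Adjusted term: 88 months + 7 months + 29 months + 49 months = 173 months
Early plea reduction: 15% of 173 months = 25 months (rounded down)
After reduction: 173 − 25 = 148 months
Less time served: 148 months − 29 months = 119 months
Minimum 44 months: 119 months meets the minimum, no increase.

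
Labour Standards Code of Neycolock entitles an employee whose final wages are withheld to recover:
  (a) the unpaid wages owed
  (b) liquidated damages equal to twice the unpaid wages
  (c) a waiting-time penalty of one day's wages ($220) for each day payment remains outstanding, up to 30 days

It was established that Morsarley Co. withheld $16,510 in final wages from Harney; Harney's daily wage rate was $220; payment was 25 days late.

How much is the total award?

$55,030

Doubled: 2 × $16,510 = $33,020
Penalty days: min(25, 30) = 25
Waiting-time penalty: 25 × $220 = $5,500
Total award: $16,510 + $33,020 + $5,500 = $55,030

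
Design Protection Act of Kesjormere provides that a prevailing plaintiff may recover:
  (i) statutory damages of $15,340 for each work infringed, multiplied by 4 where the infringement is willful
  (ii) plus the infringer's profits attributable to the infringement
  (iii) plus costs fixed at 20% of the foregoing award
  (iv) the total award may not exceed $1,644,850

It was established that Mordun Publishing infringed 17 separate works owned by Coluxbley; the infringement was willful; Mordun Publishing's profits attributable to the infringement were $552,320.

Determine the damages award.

Statutory damages: 17 × $15,340 = $260,780
Multiplied by 4: 4 × $260,780 = $1,043,120
Combined award: $1,043,120 + $552,320 = $1,595,440
Costs: 20% of $1,595,440 = $319,088
Award plus costs: $1,595,440 + $319,088 = $1,914,528
Cap at $1,644,850: $1,914,528 exceeds the cap → $1,644,850

$1,644,850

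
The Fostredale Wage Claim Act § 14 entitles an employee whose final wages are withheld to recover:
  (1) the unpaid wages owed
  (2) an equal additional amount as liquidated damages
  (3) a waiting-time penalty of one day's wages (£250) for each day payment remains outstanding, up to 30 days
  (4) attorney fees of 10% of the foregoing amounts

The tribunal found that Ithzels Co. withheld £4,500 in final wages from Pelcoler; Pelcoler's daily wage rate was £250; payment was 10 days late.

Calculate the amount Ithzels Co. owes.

Total award: £12,650

Liquidated damages (equal amount): £4,500
Penalty days: min(10, 30) = 10
Waiting-time penalty: 10 × £250 = £2,500
Subtotal: £4,500 + £4,500 + £2,500 = £11,500
Attorney fees: 10% of £11,500 = £1,150
Total award: £11,500 + £1,150 = £12,650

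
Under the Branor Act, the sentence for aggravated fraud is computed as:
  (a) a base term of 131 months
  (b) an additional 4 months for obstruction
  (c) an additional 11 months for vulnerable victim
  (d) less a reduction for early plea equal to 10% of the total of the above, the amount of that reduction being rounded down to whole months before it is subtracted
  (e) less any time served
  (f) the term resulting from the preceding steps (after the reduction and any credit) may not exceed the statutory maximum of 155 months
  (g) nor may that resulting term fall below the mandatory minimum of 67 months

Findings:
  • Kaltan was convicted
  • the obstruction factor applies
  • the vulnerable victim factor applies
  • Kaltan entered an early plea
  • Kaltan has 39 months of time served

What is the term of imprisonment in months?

Obstruction enhancement: +4 months
Vulnerable victim enhancement: +11 months
Adjusted term: 131 months + 4 months + 11 months = 146 months
Early plea reduction: 10% of 146 months = 14 months (rounded down)
After reduction: 146 − 14 = 132 months
Less time served: 132 months − 39 months = 93 months
Cap at 155 months: 93 months is within the cap, no reduction.
Minimum 67 months: 93 months meets the minimum, no increase.

93 months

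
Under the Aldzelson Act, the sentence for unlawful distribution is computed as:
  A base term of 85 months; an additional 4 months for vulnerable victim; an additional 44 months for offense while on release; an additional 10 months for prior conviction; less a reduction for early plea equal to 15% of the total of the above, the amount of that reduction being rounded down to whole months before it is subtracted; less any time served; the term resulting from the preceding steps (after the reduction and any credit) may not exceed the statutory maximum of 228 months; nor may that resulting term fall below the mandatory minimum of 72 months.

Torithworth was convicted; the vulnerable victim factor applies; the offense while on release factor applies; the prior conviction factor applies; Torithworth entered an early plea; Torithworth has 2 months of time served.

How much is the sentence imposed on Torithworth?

Vulnerable victim enhancement: +4 months
Offense while on release enhancement: +44 months
Prior conviction enhancement: +10 months
Adjusted term: 85 months + 4 months + 44 months + 10 months = 143 months
Early plea reduction: 15% of 143 months = 21 months (rounded down)
After reduction: 143 − 21 = 122 months
Less time served: 122 months − 2 months = 120 months
Cap at 228 months: 120 months is within the cap, no reduction.
Minimum 72 months: 120 months meets the minimum, no increase.

120 months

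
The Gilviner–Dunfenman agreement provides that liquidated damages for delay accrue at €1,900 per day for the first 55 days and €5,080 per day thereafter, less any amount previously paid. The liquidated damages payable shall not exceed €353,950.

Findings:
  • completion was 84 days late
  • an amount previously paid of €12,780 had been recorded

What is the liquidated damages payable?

€239,040

First 55 days: 55 × €1,900 = €104,500
Remaining days: (84 − 55) × €5,080 = €147,320
Accrued per-day damages: €104,500 + €147,320 = €251,820
Less amount previously paid: €251,820 − €12,780 = €239,040
Cap at €353,950: €239,040 is within the cap, no reduction.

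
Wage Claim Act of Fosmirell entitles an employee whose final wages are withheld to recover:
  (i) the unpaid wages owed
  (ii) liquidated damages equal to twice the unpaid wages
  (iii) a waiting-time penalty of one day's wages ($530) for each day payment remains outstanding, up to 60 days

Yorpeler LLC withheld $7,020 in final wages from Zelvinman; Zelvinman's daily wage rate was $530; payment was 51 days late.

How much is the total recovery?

$48,090

Doubled: 2 × $7,020 = $14,040
Penalty days: min(51, 60) = 51
Waiting-time penalty: 51 × $530 = $27,030
Total award: $7,020 + $14,040 + $27,030 = $48,090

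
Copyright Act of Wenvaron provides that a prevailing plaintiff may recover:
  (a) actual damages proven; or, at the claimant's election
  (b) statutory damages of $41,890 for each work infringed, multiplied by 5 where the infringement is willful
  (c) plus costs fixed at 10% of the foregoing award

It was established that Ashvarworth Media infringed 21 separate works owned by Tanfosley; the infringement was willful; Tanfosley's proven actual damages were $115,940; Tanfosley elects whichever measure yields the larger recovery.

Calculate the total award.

Statutory damages: 21 × $41,890 = $879,690
Multiplied by 5: 5 × $879,690 = $4,398,450
Greater of actual damages ($115,940) or enhanced statutory damages ($4,398,450): $4,398,450
Costs: 10% of $4,398,450 = $439,845
Award plus costs: $4,398,450 + $439,845 = $4,838,295

$4,838,295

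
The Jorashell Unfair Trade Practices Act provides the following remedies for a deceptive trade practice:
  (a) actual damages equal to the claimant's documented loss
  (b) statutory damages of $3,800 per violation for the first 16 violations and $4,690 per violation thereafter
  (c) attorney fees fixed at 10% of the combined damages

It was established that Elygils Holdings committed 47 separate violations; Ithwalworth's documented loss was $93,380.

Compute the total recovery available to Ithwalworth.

First 16 violations: 16 × $3,800 = $60,800
Remaining violations: (47 − 16) × $4,690 = $145,390
Statutory damages: $60,800 + $145,390 = $206,190
Combined damages: $93,380 + $206,190 = $299,570
Attorney fees: 10% of $299,570 = $29,957
Total recovery: $299,570 + $29,957 = $329,527

$329,527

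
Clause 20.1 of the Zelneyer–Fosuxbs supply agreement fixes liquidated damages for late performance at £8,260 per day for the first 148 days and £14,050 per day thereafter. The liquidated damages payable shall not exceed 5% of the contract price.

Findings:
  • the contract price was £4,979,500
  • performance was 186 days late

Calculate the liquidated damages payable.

First 148 days: 148 × £8,260 = £1,222,480
Remaining days: (186 − 148) × £14,050 = £533,900
Accrued per-day damages: £1,222,480 + £533,900 = £1,756,380
Cap: 5% of £4,979,500 = £248,975
Cap at £248,975: £1,756,380 exceeds the cap → £248,975

£248,975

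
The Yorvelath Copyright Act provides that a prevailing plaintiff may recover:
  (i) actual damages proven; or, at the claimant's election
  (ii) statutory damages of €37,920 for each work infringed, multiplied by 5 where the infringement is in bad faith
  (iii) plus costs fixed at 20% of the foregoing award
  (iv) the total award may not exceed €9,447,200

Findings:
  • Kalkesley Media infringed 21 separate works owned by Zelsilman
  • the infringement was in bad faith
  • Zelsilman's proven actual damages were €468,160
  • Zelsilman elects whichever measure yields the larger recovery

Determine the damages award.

Statutory damages: 21 × €37,920 = €796,320
Multiplied by 5: 5 × €796,320 = €3,981,600
Greater of actual damages (€468,160) or enhanced statutory damages (€3,981,600): €3,981,600
Costs: 20% of €3,981,600 = €796,320
Award plus costs: €3,981,600 + €796,320 = €4,777,920
Cap at €9,447,200: €4,777,920 is within the cap, no reduction.

€4,777,920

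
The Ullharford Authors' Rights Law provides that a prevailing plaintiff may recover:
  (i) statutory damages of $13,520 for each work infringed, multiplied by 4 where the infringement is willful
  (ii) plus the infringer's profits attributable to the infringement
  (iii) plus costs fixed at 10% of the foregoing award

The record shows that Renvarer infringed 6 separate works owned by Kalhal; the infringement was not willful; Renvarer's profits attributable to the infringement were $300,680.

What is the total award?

Statutory damages: 6 × $13,520 = $81,120
Infringement not willful: no ×4 enhancement.
Combined award: $81,120 + $300,680 = $381,800
Costs: 10% of $381,800 = $38,180
Award plus costs: $381,800 + $38,180 = $419,980

$419,980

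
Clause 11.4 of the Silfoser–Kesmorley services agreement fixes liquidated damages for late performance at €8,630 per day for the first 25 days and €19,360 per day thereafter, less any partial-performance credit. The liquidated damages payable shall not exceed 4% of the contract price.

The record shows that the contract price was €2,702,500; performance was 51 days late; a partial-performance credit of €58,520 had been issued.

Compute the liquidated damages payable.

First 25 days: 25 × €8,630 = €215,750
Remaining days: (51 − 25) × €19,360 = €503,360
Accrued per-day damages: €215,750 + €503,360 = €719,110
Less partial-performance credit: €719,110 − €58,520 = €660,590
Cap: 4% of €2,702,500 = €108,100
Cap at €108,100: €660,590 exceeds the cap → €108,100

Liquidated damages: €108,100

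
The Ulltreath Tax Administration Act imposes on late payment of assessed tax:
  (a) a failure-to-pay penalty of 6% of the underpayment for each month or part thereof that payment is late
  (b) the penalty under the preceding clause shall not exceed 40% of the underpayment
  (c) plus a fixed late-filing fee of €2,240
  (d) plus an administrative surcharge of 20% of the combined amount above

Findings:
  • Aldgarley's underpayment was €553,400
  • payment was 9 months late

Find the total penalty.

Accrued rate: 6% × 9 = 54%, capped at 40% → 40%
Failure-to-pay penalty: 40% of €553,400 = €221,360
Penalty before surcharge: €221,360 + €2,240 = €223,600
Administrative surcharge: 20% of €223,600 = €44,720
Total penalty: €223,600 + €44,720 = €268,320

€268,320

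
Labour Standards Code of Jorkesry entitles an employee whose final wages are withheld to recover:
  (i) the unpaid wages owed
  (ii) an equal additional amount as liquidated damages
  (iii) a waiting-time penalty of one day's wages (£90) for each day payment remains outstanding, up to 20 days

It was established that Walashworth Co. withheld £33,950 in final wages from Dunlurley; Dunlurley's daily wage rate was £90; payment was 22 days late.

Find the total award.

Total award: £69,700

Liquidated damages (equal amount): £33,950
Penalty days: min(22, 20) = 20
Waiting-time penalty: 20 × £90 = £1,800
Total award: £33,950 + £33,950 + £1,800 = £69,700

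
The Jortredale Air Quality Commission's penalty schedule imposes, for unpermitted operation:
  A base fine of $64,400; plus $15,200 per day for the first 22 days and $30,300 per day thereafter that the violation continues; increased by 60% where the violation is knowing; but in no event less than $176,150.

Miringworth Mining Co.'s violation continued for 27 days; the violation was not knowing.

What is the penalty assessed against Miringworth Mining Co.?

First 22 days: 22 × $15,200 = $334,400
Remaining days: (27 − 22) × $30,300 = $151,500
Per-day component: $334,400 + $151,500 = $485,900
Base plus per-day: $64,400 + $485,900 = $550,300
The violation was not knowing: no 60% increase.
Minimum $176,150: $550,300 meets the minimum, no increase.

$550,300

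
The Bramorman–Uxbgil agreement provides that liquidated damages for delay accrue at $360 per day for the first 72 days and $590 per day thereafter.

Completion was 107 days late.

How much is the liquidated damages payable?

First 72 days: 72 × $360 = $25,920
Remaining days: (107 − 72) × $590 = $20,650
Accrued per-day damages: $25,920 + $20,650 = $46,570

$46,570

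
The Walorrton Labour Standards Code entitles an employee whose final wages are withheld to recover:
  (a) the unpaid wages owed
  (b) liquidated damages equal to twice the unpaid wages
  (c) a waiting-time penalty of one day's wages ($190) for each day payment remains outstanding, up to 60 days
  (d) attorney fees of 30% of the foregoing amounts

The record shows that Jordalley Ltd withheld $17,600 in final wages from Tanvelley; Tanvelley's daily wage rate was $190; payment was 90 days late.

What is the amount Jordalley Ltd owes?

Doubled: 2 × $17,600 = $35,200
Penalty days: min(90, 60) = 60
Waiting-time penalty: 60 × $190 = $11,400
Subtotal: $17,600 + $35,200 + $11,400 = $64,200
Attorney fees: 30% of $64,200 = $19,260
Total award: $64,200 + $19,260 = $83,460

$83,460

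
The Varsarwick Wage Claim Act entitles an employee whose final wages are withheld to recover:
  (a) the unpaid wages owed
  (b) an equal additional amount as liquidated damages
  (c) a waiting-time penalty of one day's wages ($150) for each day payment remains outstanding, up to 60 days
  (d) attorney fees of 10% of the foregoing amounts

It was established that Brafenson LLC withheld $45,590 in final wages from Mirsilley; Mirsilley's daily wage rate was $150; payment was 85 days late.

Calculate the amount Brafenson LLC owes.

Total award: $110,198

Liquidated damages (equal amount): $45,590
Penalty days: min(85, 60) = 60
Waiting-time penalty: 60 × $150 = $9,000
Subtotal: $45,590 + $45,590 + $9,000 = $100,180
Attorney fees: 10% of $100,180 = $10,018
Total award: $100,180 + $10,018 = $110,198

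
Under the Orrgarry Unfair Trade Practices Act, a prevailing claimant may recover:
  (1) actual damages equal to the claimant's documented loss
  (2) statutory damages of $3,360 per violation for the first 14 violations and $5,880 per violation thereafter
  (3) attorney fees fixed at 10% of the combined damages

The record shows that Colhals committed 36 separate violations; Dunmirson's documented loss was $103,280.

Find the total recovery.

Total recovery: $307,648

First 14 violations: 14 × $3,360 = $47,040
Remaining violations: (36 − 14) × $5,880 = $129,360
Statutory damages: $47,040 + $129,360 = $176,400
Combined damages: $103,280 + $176,400 = $279,680
Attorney fees: 10% of $279,680 = $27,968
Total recovery: $279,680 + $27,968 = $307,648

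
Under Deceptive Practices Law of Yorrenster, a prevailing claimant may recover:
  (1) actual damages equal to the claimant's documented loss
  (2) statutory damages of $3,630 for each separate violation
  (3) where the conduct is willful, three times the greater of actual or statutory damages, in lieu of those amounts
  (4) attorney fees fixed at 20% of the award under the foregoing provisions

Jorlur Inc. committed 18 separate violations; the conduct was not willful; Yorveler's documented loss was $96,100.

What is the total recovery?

$193,728

Statutory damages: 18 × $3,630 = $65,340
Conduct not willful: the in-lieu enhancement does not apply.
Actual plus statutory damages: $96,100 + $65,340 = $161,440
Attorney fees: 20% of $161,440 = $32,288
Total recovery: $161,440 + $32,288 = $193,728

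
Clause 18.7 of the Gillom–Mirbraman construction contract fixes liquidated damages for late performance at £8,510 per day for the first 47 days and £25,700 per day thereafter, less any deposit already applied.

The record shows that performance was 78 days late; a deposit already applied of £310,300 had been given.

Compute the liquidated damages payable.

£886,370

First 47 days: 47 × £8,510 = £399,970
Remaining days: (78 − 47) × £25,700 = £796,700
Accrued per-day damages: £399,970 + £796,700 = £1,196,670
Less deposit already applied: £1,196,670 − £310,300 = £886,370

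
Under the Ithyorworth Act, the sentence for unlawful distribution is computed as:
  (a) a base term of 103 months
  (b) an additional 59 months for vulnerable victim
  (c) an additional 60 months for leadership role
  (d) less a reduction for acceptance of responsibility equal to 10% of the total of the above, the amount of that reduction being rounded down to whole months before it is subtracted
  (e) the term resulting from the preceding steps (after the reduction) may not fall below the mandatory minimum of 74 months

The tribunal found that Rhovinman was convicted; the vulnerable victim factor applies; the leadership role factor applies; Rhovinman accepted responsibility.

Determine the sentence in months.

200 months

Vulnerable victim enhancement: +59 months
Leadership role enhancement: +60 months
Adjusted term: 103 months + 59 months + 60 months = 222 months
Acceptance of responsibility reduction: 10% of 222 months = 22 months (rounded down)
After reduction: 222 − 22 = 200 months
Minimum 74 months: 200 months meets the minimum, no increase.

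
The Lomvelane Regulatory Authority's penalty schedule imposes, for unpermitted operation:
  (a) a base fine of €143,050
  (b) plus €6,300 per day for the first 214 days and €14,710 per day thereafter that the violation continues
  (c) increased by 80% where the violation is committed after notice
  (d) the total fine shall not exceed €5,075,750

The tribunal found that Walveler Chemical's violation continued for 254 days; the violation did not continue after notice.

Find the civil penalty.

€2,079,650

First 214 days: 214 × €6,300 = €1,348,200
Remaining days: (254 − 214) × €14,710 = €588,400
Per-day component: €1,348,200 + €588,400 = €1,936,600
Base plus per-day: €143,050 + €1,936,600 = €2,079,650
The violation did not continue after notice: no 80% increase.
Cap at €5,075,750: €2,079,650 is within the cap, no reduction.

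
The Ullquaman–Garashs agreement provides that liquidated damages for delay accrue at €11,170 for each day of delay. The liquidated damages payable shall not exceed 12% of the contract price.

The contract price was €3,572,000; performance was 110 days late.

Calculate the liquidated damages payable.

Per-day damages: 110 × €11,170 = €1,228,700
Cap: 12% of €3,572,000 = €428,640
Cap at €428,640: €1,228,700 exceeds the cap → €428,640

€428,640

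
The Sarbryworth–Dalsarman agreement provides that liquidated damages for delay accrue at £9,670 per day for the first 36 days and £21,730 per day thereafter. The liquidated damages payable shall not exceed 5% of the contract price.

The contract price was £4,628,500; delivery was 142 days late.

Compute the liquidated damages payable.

First 36 days: 36 × £9,670 = £348,120
Remaining days: (142 − 36) × £21,730 = £2,303,380
Accrued per-day damages: £348,120 + £2,303,380 = £2,651,500
Cap: 5% of £4,628,500 = £231,425
Cap at £231,425: £2,651,500 exceeds the cap → £231,425

Liquidated damages: £231,425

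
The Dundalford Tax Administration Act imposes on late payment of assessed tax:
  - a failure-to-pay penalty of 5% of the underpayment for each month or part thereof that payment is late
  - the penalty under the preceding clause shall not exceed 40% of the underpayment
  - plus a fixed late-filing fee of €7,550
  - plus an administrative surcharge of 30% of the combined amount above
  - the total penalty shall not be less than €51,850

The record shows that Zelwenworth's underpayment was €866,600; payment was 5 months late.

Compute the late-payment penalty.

€291,460

Accrued rate: 5% × 5 = 25%, capped at 40% → 25%
Failure-to-pay penalty: 25% of €866,600 = €216,650
Penalty before surcharge: €216,650 + €7,550 = €224,200
Administrative surcharge: 30% of €224,200 = €67,260
Total penalty: €224,200 + €67,260 = €291,460
Minimum €51,850: €291,460 meets the minimum, no increase.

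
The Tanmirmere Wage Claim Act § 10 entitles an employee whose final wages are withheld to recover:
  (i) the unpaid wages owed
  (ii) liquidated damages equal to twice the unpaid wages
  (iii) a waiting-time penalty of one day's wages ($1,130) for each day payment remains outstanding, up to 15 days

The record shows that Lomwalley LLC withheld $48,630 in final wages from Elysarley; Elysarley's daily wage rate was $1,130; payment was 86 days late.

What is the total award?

Doubled: 2 × $48,630 = $97,260
Penalty days: min(86, 15) = 15
Waiting-time penalty: 15 × $1,130 = $16,950
Total award: $48,630 + $97,260 + $16,950 = $162,840

$162,840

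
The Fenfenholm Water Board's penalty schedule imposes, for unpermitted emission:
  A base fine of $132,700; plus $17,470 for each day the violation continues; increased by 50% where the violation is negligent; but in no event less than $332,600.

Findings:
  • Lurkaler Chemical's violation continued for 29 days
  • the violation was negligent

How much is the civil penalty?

Per-day component: 29 × $17,470 = $506,630
Base plus per-day: $132,700 + $506,630 = $639,330
Enhancement: 50% of $639,330 = $319,665
Enhanced fine: $639,330 + $319,665 = $958,995
Minimum $332,600: $958,995 meets the minimum, no increase.

$958,995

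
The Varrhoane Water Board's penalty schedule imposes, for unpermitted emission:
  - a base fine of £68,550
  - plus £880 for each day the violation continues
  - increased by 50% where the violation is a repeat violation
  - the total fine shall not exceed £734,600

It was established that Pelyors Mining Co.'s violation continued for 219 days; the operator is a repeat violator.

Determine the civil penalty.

£391,905

Per-day component: 219 × £880 = £192,720
Base plus per-day: £68,550 + £192,720 = £261,270
Enhancement: 50% of £261,270 = £130,635
Enhanced fine: £261,270 + £130,635 = £391,905
Cap at £734,600: £391,905 is within the cap, no reduction.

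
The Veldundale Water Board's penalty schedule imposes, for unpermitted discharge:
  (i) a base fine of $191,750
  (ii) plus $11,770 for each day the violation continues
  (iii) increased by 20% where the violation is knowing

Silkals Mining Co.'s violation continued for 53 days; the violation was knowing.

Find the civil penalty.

Per-day component: 53 × $11,770 = $623,810
Base plus per-day: $191,750 + $623,810 = $815,560
Enhancement: 20% of $815,560 = $163,112
Enhanced fine: $815,560 + $163,112 = $978,672

Civil penalty: $978,672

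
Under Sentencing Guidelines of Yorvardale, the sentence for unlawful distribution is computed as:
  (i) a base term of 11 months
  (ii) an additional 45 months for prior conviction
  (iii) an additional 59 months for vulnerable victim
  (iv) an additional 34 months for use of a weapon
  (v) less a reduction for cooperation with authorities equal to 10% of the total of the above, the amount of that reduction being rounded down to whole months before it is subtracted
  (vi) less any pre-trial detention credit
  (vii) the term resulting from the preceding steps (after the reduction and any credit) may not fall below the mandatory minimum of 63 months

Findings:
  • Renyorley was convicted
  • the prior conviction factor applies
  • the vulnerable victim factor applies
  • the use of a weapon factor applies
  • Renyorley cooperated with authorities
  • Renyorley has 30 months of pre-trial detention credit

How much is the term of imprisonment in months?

105 months

Prior conviction enhancement: +45 months
Vulnerable victim enhancement: +59 months
Use of a weapon enhancement: +34 months
Adjusted term: 11 months + 45 months + 59 months + 34 months = 149 months
Cooperation with authorities reduction: 10% of 149 months = 14 months (rounded down)
After reduction: 149 − 14 = 135 months
Less pre-trial detention credit: 135 months − 30 months = 105 months
Minimum 63 months: 105 months meets the minimum, no increase.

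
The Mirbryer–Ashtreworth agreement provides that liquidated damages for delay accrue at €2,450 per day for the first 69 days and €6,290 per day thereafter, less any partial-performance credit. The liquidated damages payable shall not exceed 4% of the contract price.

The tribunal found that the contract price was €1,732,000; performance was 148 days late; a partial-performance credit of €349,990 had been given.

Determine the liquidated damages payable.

€69,280

First 69 days: 69 × €2,450 = €169,050
Remaining days: (148 − 69) × €6,290 = €496,910
Accrued per-day damages: €169,050 + €496,910 = €665,960
Less partial-performance credit: €665,960 − €349,990 = €315,970
Cap: 4% of €1,732,000 = €69,280
Cap at €69,280: €315,970 exceeds the cap → €69,280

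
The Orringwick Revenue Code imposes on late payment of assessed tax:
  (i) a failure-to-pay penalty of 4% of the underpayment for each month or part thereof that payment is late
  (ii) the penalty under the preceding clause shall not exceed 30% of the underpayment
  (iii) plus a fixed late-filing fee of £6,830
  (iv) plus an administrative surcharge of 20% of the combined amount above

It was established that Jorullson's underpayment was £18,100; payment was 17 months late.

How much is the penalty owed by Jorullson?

£14,712

Accrued rate: 4% × 17 = 68%, capped at 30% → 30%
Failure-to-pay penalty: 30% of £18,100 = £5,430
Penalty before surcharge: £5,430 + £6,830 = £12,260
Administrative surcharge: 20% of £12,260 = £2,452
Total penalty: £12,260 + £2,452 = £14,712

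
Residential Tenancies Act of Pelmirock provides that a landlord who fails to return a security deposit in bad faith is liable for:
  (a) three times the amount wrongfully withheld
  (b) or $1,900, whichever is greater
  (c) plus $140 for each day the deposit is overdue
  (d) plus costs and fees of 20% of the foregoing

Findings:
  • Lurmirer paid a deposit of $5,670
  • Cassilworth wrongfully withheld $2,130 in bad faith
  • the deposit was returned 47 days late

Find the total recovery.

$15,564

Trebled: 3 × $2,130 = $6,390
Minimum $1,900: $6,390 meets the minimum, no increase.
Late-return penalty: 47 × $140 = $6,580
Damages plus late penalty: $6,390 + $6,580 = $12,970
Costs and fees: 20% of $12,970 = $2,594
Total recovery: $12,970 + $2,594 = $15,564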